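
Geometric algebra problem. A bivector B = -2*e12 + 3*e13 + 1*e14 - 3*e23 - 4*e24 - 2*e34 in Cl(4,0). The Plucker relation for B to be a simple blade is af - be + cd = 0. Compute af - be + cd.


Plucker relation: af - be + cd
a*f = (-2)*(-2) = 4
b*e = 3*(-4) = -12
c*d = 1*(-3) = -3
af - be + cd = 4 - (-12) + (-3)
= 13


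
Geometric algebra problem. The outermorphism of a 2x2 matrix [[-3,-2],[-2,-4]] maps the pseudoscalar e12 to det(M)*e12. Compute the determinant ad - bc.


The outermorphism of a linear map f sends e1^e2 to f(e1)^f(e2).
f(e1) = -3*e1 - 2*e2
f(e2) = -2*e1 - 4*e2
f(e1) ^ f(e2) = (-3*e1 - 2*e2) ^ (-2*e1 - 4*e2)
= (-3)*(-4)*e12 + (-2)*(-2)*e21
= (12 - 4)*e12
= 8*e12
Coefficient = 8


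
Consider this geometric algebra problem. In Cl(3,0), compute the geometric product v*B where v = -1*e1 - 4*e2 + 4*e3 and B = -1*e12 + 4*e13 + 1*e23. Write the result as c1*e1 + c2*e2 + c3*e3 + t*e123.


vB has grade-1 (vector) and grade-3 (trivector) parts: vB = (v _| B) + (v ^ B).
Vector part <vB>_1:
  e1: -v2*b12 - v3*b13 = -(-4)*(-1) - (4)*(4) = -20
  e2: v1*b12 - v3*b23 = (-1)*(-1) - (4)*(1) = -3
  e3: v1*b13 + v2*b23 = (-1)*(4) + (-4)*(1) = -8
Trivector part <vB>_3:
  e123: v1*b23 - v2*b13 + v3*b12 = (-1)*(1) - (-4)*(4) + (4)*(-1) = 11
vB = -20*e1 - 3*e2 - 8*e3 + 11*e123


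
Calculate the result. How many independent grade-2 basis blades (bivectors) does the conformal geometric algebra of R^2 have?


The conformal model of R^2 uses Cl(3,1) with m = 2 + 2 = 4 generators.
Number of grade-2 blades = C(m, 2) = C(4, 2)
= 4*3/2 = 6


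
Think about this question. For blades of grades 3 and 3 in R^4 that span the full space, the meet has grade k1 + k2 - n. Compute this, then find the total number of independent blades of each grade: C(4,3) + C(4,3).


Meet grade = grade(A) + grade(B) - n
= 3 + 3 - 4 = 2
C(4,3) = 4
C(4,3) = 4
dim_A + dim_B = 4 + 4 = 8


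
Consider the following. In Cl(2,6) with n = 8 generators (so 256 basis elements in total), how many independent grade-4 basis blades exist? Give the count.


Number of grade-k basis blades in Cl(p,q) with n = p + q is C(n, k).
n = 2 + 6 = 8
C(8, 4) = 8! / (4! * 4!)
= 40320 / (24 * 24)
= 70


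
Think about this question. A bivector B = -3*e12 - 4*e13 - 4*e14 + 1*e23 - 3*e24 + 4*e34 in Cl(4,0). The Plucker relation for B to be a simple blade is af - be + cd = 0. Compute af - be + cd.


Plucker relation: af - be + cd
a*f = (-3)*4 = -12
b*e = (-4)*(-3) = 12
c*d = (-4)*1 = -4
af - be + cd = -12 - 12 + (-4)
= -28


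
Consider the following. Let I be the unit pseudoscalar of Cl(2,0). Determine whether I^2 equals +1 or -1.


The pseudoscalar I = e1...e_n (product of all n generators) of Cl(p,q) satisfies I^2 = (-1)^(q + n(n-1)/2).
p = 2, q = 0, n = p + q = 2
n(n-1)/2 = 2 * 1 / 2 = 1
Exponent = q + n(n-1)/2 = 0 + 1 = 1
I^2 = (-1)^1 = -1


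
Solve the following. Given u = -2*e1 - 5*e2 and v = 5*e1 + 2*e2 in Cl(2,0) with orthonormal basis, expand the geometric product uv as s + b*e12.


Expand: (-2*e1 - 5*e2)(5*e1 + 2*e2)
= (-2)*5*e1e1 + (-2)*2*e1e2 + (-5)*5*e2e1 + (-5)*2*e2e2
Using e1^2 = e2^2 = 1, e2e1 = -e1e2:
Scalar part s = (-2)*5 + (-5)*2 = -10 + (-10) = -20
Bivector part b = (-2)*2 - (-5)*5 = -4 - (-25) = 21
uv = -20 + 21*e12


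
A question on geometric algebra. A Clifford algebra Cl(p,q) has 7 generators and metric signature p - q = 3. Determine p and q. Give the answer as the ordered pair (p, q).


We need p + q = 7 and p - q = 3.
Adding: 2p = 7 + 3 = 10, so p = 5.
Then q = 7 - 5 = 2.
(p, q) = (5, 2)


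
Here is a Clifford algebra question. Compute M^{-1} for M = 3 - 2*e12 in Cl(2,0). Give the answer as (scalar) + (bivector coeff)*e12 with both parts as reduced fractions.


M = 3 - 2*e12, where e12^2 = -1.
Since M commutes with its reverse ~M = a - b*e12, M * ~M = a^2 - b^2*e12^2 = a^2 + b^2.
So M^{-1} = ~M / (a^2 + b^2) = (a - b*e12)/(a^2 + b^2).
a^2 + b^2 = 9 + 4 = 13
Scalar part = 3/13 = 3/13
Bivector coeff = 2/13 = 2/13
M^{-1} = 3/13 + 2/13*e12


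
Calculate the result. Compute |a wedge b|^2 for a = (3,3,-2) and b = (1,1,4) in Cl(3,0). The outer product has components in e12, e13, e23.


a wedge b = (a1*b2 - a2*b1)*e12 + (a1*b3 - a3*b1)*e13 + (a2*b3 - a3*b2)*e23
e12 coeff: 3*1 - 3*1 = 3 - 3 = 0
e13 coeff: 3*4 - (-2)*1 = 12 - (-2) = 14
e23 coeff: 3*4 - (-2)*1 = 12 - (-2) = 14
|a wedge b|^2 = 0^2 + 14^2 + 14^2
= 0 + 196 + 196
= 392


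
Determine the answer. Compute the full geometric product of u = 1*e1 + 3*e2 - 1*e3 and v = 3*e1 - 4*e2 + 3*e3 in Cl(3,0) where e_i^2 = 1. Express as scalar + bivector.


In Cl(3,0): e_i^2 = 1, e_ie_j = -e_je_i for i != j.
Scalar part = u . v = 1*3 + 3*(-4) + (-1)*3
= 3 + (-12) + (-3) = -12
e12 coeff = 1*(-4) - 3*3 = -4 - 9 = -13
e13 coeff = 1*3 - (-1)*3 = 3 - (-3) = 6
e23 coeff = 3*3 - (-1)*(-4) = 9 - 4 = 5
uv = -12 - 13*e12 + 6*e13 + 5*e23


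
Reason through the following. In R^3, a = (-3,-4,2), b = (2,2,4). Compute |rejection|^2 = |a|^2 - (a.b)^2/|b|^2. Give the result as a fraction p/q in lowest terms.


|a|^2 = (-3)^2 + (-4)^2 + 2^2 = 29
|b|^2 = 2^2 + 2^2 + 4^2 = 24
a . b = (-3)*2 + (-4)*2 + 2*4 = -6
(a.b)^2 = (-6)^2 = 36
|rej|^2 = 29 - 36/24
= (696 - 36)/24
= 660/24
In lowest terms: 55/2


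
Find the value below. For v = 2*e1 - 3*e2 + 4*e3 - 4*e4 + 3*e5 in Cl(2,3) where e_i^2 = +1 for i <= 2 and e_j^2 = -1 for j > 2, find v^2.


v^2 = sum of c_i^2 * e_i^2
Positive signature terms (e_i^2 = +1): 2^2 + (-3)^2 = 13
Negative signature terms (e_j^2 = -1): 4^2 + (-4)^2 + 3^2 = 41
v^2 = 13 - 41 = -28


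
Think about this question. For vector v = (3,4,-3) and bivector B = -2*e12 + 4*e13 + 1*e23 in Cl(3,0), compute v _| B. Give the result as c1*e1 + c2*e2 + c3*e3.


Left contraction v _| B = <vB>_1 (grade-1 part of the geometric product vB).
Using e1_|e12 = e2, e2_|e12 = -e1, e1_|e13 = e3, e3_|e13 = -e1, e2_|e23 = e3, e3_|e23 = -e2:
e1 coeff: -v2*b12 - v3*b13 = -(4)*(-2) - (-3)*(4) = 20
e2 coeff: v1*b12 - v3*b23 = (3)*(-2) - (-3)*(1) = -3
e3 coeff: v1*b13 + v2*b23 = (3)*(4) + (4)*(1) = 16
v _| B = 20*e1 - 3*e2 + 16*e3


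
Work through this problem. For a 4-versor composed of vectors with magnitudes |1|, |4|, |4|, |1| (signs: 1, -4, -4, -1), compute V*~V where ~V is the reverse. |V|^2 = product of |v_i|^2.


Each vector v_i has |v_i|^2 = s_i^2
Squared scales: 1^2 = 1, (-4)^2 = 16, (-4)^2 = 16, (-1)^2 = 1
|V|^2 = 1 * 16 * 16 * 1
= 256


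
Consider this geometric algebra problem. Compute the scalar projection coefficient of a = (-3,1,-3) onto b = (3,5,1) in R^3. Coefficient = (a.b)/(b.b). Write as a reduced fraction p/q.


Projection coefficient = (a . b) / (b . b)
a . b = (-3)*3 + 1*5 + (-3)*1
= -9 + 5 + (-3) = -7
b . b = 3^2 + 5^2 + 1^2
= 9 + 25 + 1 = 35
Coefficient = -7/35
In lowest terms: -1/5


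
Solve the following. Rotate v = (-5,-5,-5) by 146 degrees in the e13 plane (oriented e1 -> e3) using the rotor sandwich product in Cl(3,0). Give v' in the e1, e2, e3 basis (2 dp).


Rotor R = cos(73deg) - sin(73deg)*e13
Rotation angle theta = 2 * 73 = 146 degrees in the e13 plane (e1 -> e3).
The component perpendicular to the plane (e2) is invariant: v'_2 = v2 = -5.00
cos(146deg) = -0.8290, sin(146deg) = 0.5592
v'_1 = v1*cos(theta) - v3*sin(theta) = -5*(-0.8290) - (-5)*0.5592 = 6.94
v'_3 = v1*sin(theta) + v3*cos(theta) = -5*0.5592 + (-5)*(-0.8290) = 1.35
v' = 6.94*e1 - 5.00*e2 + 1.35*e3


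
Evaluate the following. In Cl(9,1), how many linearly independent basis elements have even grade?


Even subalgebra dimension = 2^(n-1)
n = 9 + 1 = 10
2^(10 - 1) = 2^9 = 512
Verification: sum of C(10,k) for even k = 1 + 45 + 210 + 210 + 45 + 1 = 512
Result = 512


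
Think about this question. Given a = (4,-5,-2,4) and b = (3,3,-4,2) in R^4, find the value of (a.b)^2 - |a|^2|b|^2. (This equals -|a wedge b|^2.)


a . b = 4*3 + (-5)*3 + (-2)*(-4) + 4*2
= 12 + (-15) + 8 + 8 = 13
|a|^2 = 4^2 + (-5)^2 + (-2)^2 + 4^2 = 61
|b|^2 = 3^2 + 3^2 + (-4)^2 + 2^2 = 38
(a.b)^2 = 13^2 = 169
|a|^2 * |b|^2 = 61 * 38 = 2318
Result = 169 - 2318 = -2149


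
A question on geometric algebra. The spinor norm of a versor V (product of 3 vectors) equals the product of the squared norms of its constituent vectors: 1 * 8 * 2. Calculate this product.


Spinor norm N(V) = |v1|^2 * |v2|^2 * ... * |v3|^2
= 1 * 8 * 2
Running product: 1, 8, 16
N(V) = 16


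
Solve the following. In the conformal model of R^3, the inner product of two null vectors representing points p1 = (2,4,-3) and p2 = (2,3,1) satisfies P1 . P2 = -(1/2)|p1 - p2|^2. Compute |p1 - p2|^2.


p1 - p2 = (0, 1, -4)
|p1 - p2|^2 = 0^2 + 1^2 + (-4)^2
= 0 + 1 + 16
= 17


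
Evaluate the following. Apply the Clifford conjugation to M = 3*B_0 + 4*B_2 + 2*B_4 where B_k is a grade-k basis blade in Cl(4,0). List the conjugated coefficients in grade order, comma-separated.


Clifford conjugate sign for grade k: (-1)^(k(k+1)/2)
Grade 0: (-1)^(0*1/2) = (-1)^0 = 1, coeff 3 -> 3
Grade 2: (-1)^(2*3/2) = (-1)^3 = -1, coeff 4 -> -4
Grade 4: (-1)^(4*5/2) = (-1)^10 = 1, coeff 2 -> 2
Conjugated coefficients: 3, -4, 2


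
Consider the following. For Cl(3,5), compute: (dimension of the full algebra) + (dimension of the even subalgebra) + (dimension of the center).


n = 3 + 5 = 8
Total dim = 2^8 = 256
Even subalgebra dim = 2^7 = 128
n is even, so center dim = 1
Sum = 256 + 128 + 1 = 385


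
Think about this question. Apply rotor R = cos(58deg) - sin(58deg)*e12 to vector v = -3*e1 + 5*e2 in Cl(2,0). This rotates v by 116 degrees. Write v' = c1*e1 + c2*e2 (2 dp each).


Rotor R = cos(58deg) - sin(58deg)*e12
Rotation angle theta = 2 * 58 = 116 degrees
v' = R*v*~R rotates v by theta.
cos(116deg) = -0.4384, sin(116deg) = 0.8988
v'_1 = -3*cos(116deg) - 5*sin(116deg)
= -3*(-0.4384) - 5*0.8988
= -3.18
v'_2 = -3*sin(116deg) + 5*cos(116deg)
= -3*0.8988 + 5*(-0.4384)
= -4.89
v' = -3.18*e1 - 4.89*e2


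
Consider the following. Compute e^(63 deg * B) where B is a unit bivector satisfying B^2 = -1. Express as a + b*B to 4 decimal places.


For a unit bivector B with B^2 = -1, the exponential series gives
e^(theta*B) = cos(theta) + sin(theta)*B (the GA analogue of Euler's formula).
theta = 63 degrees = 1.099557 rad
cos(63 deg) = 0.4540
sin(63 deg) = 0.8910
exp(theta*B) = 0.4540 + 0.8910*B


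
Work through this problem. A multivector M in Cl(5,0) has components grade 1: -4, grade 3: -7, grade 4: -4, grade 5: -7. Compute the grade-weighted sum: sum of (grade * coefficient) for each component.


Grade-weighted sum = sum of grade_k * coefficient_k
1*(-4) = -4
3*(-7) = -21
4*(-4) = -16
5*(-7) = -35
Total = -4 + (-21) + (-16) + (-35) = -76


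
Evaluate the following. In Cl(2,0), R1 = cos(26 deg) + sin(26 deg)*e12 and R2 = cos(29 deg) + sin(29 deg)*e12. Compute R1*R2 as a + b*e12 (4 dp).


Same-plane rotors commute and their half-angles add:
R1*R2 = cos(a1 + a2) + sin(a1 + a2)*e12.
a1 + a2 = 26 + 29 = 55 deg
cos(55 deg) = 0.5736
sin(55 deg) = 0.8192
R1*R2 = 0.5736 + 0.8192*e12


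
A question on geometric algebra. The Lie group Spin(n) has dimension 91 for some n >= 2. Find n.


dim Spin(n) = dim so(n) = n(n-1)/2.
Solve n(n-1)/2 = 91, i.e. n^2 - n - 182 = 0.
Discriminant = 1 + 8*91 = 729
n = (1 + sqrt(729))/2 = (1 + 27)/2 = 14


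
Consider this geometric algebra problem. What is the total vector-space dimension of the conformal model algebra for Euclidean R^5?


The conformal model of R^5 uses Cl(6,1): the 5 Euclidean generators plus two extra orthogonal generators e+ (e+^2 = +1) and e- (e-^2 = -1), from which the null vectors e0, einf are built.
Number of generators m = 5 + 2 = 7.
dim Cl(p,q) = 2^m = 2^7 = 128


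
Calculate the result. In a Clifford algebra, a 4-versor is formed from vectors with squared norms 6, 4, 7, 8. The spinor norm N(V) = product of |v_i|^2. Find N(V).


Spinor norm N(V) = |v1|^2 * |v2|^2 * ... * |v4|^2
= 6 * 4 * 7 * 8
Running product: 6, 24, 168, 1344
N(V) = 1344


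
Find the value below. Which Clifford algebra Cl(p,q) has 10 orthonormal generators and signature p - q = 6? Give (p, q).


We need p + q = 10 and p - q = 6.
Adding: 2p = 10 + 6 = 16, so p = 8.
Then q = 10 - 8 = 2.
(p, q) = (8, 2)


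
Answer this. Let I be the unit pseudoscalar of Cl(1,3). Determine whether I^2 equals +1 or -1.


The pseudoscalar I = e1...e_n (product of all n generators) of Cl(p,q) satisfies I^2 = (-1)^(q + n(n-1)/2).
p = 1, q = 3, n = p + q = 4
n(n-1)/2 = 4 * 3 / 2 = 6
Exponent = q + n(n-1)/2 = 3 + 6 = 9
I^2 = (-1)^9 = -1


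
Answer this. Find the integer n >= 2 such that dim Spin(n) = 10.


dim Spin(n) = dim so(n) = n(n-1)/2.
Solve n(n-1)/2 = 10, i.e. n^2 - n - 20 = 0.
Discriminant = 1 + 8*10 = 81
n = (1 + sqrt(81))/2 = (1 + 9)/2 = 5


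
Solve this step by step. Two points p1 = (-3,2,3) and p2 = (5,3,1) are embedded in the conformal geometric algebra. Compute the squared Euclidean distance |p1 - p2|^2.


p1 - p2 = (-8, -1, 2)
|p1 - p2|^2 = (-8)^2 + (-1)^2 + 2^2
= 64 + 1 + 4
= 69


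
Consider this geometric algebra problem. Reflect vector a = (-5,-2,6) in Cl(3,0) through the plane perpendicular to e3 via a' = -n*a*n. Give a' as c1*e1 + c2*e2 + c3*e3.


Reflection formula: a' = -n*a*n, with n = e3 (unit vector, n^2 = 1).
For reflection through hyperplane perp to e3:
The component along e3 flips sign, others stay.
a = (-5, -2, 6)
a' = (-5, -2, -6)
a' = -5*e1 - 2*e2 - 6*e3


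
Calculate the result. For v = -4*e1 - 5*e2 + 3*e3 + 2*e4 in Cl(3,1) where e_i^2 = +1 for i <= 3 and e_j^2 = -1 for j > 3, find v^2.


v^2 = sum of c_i^2 * e_i^2
Positive signature terms (e_i^2 = +1): (-4)^2 + (-5)^2 + 3^2 = 50
Negative signature terms (e_j^2 = -1): 2^2 = 4
v^2 = 50 - 4 = 46


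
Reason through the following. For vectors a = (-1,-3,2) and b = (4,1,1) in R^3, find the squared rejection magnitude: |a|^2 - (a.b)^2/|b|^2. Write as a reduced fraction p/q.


|a|^2 = (-1)^2 + (-3)^2 + 2^2 = 14
|b|^2 = 4^2 + 1^2 + 1^2 = 18
a . b = (-1)*4 + (-3)*1 + 2*1 = -5
(a.b)^2 = (-5)^2 = 25
|rej|^2 = 14 - 25/18
= (252 - 25)/18
= 227/18
In lowest terms: 227/18


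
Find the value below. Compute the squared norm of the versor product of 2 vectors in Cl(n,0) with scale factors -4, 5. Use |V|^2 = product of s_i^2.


Each vector v_i has |v_i|^2 = s_i^2
Squared scales: (-4)^2 = 16, 5^2 = 25
|V|^2 = 16 * 25
= 400


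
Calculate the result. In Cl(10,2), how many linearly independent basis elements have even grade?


Even subalgebra dimension = 2^(n-1)
n = 10 + 2 = 12
2^(12 - 1) = 2^11 = 2048
Verification: sum of C(12,k) for even k = 1 + 66 + 495 + 924 + 495 + 66 + 1 = 2048
Result = 2048


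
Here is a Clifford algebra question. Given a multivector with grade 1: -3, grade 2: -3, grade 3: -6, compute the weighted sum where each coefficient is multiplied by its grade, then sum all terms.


Grade-weighted sum = sum of grade_k * coefficient_k
1*(-3) = -3
2*(-3) = -6
3*(-6) = -18
Total = -3 + (-6) + (-18) = -27


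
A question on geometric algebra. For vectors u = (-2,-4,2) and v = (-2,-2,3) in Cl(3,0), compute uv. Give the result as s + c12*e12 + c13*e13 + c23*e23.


In Cl(3,0): e_i^2 = 1, e_ie_j = -e_je_i for i != j.
Scalar part = u . v = (-2)*(-2) + (-4)*(-2) + 2*3
= 4 + 8 + 6 = 18
e12 coeff = (-2)*(-2) - (-4)*(-2) = 4 - 8 = -4
e13 coeff = (-2)*3 - 2*(-2) = -6 - (-4) = -2
e23 coeff = (-4)*3 - 2*(-2) = -12 - (-4) = -8
uv = 18 - 4*e12 - 2*e13 - 8*e23


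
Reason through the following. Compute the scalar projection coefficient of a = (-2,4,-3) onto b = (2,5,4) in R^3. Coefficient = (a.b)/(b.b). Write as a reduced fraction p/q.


Projection coefficient = (a . b) / (b . b)
a . b = (-2)*2 + 4*5 + (-3)*4
= -4 + 20 + (-12) = 4
b . b = 2^2 + 5^2 + 4^2
= 4 + 25 + 16 = 45
Coefficient = 4/45
In lowest terms: 4/45


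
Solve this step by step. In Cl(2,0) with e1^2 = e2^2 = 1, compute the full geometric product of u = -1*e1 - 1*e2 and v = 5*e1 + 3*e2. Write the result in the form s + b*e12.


Expand: (-1*e1 - 1*e2)(5*e1 + 3*e2)
= (-1)*5*e1e1 + (-1)*3*e1e2 + (-1)*5*e2e1 + (-1)*3*e2e2
Using e1^2 = e2^2 = 1, e2e1 = -e1e2:
Scalar part s = (-1)*5 + (-1)*3 = -5 + (-3) = -8
Bivector part b = (-1)*3 - (-1)*5 = -3 - (-5) = 2
uv = -8 + 2*e12


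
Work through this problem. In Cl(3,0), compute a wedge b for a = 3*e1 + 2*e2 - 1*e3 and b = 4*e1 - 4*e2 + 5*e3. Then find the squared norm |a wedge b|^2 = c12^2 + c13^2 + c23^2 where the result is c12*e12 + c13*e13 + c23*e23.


a wedge b = (a1*b2 - a2*b1)*e12 + (a1*b3 - a3*b1)*e13 + (a2*b3 - a3*b2)*e23
e12 coeff: 3*(-4) - 2*4 = -12 - 8 = -20
e13 coeff: 3*5 - (-1)*4 = 15 - (-4) = 19
e23 coeff: 2*5 - (-1)*(-4) = 10 - 4 = 6
|a wedge b|^2 = (-20)^2 + 19^2 + 6^2
= 400 + 361 + 36
= 797


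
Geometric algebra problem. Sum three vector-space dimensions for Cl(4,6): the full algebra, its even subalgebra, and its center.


n = 4 + 6 = 10
Total dim = 2^10 = 1024
Even subalgebra dim = 2^9 = 512
n is even, so center dim = 1
Sum = 1024 + 512 + 1 = 1537


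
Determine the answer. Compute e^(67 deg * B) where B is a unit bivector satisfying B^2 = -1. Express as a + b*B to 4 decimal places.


For a unit bivector B with B^2 = -1, the exponential series gives
e^(theta*B) = cos(theta) + sin(theta)*B (the GA analogue of Euler's formula).
theta = 67 degrees = 1.169371 rad
cos(67 deg) = 0.3907
sin(67 deg) = 0.9205
exp(theta*B) = 0.3907 + 0.9205*B


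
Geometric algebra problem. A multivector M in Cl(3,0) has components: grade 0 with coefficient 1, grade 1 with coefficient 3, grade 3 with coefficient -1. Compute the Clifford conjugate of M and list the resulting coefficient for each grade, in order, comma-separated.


Clifford conjugate sign for grade k: (-1)^(k(k+1)/2)
Grade 0: (-1)^(0*1/2) = (-1)^0 = 1, coeff 1 -> 1
Grade 1: (-1)^(1*2/2) = (-1)^1 = -1, coeff 3 -> -3
Grade 3: (-1)^(3*4/2) = (-1)^6 = 1, coeff -1 -> -1
Conjugated coefficients: 1, -3, -1


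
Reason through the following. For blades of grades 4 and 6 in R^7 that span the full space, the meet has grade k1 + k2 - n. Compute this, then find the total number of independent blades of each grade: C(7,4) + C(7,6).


Meet grade = grade(A) + grade(B) - n
= 4 + 6 - 7 = 3
C(7,4) = 35
C(7,6) = 7
dim_A + dim_B = 35 + 7 = 42


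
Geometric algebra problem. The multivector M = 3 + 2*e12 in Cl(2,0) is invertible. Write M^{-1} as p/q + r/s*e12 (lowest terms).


M = 3 + 2*e12, where e12^2 = -1.
Since M commutes with its reverse ~M = a - b*e12, M * ~M = a^2 - b^2*e12^2 = a^2 + b^2.
So M^{-1} = ~M / (a^2 + b^2) = (a - b*e12)/(a^2 + b^2).
a^2 + b^2 = 9 + 4 = 13
Scalar part = 3/13 = 3/13
Bivector coeff = -2/13 = -2/13
M^{-1} = 3/13 - 2/13*e12


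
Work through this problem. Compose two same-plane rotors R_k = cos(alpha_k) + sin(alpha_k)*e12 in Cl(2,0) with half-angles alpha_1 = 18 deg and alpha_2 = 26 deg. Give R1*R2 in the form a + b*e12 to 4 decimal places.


Same-plane rotors commute and their half-angles add:
R1*R2 = cos(a1 + a2) + sin(a1 + a2)*e12.
a1 + a2 = 18 + 26 = 44 deg
cos(44 deg) = 0.7193
sin(44 deg) = 0.6947
R1*R2 = 0.7193 + 0.6947*e12


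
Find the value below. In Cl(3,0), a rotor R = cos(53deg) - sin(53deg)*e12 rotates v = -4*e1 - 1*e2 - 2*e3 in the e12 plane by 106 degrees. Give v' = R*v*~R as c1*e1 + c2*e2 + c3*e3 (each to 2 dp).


Rotor R = cos(53deg) - sin(53deg)*e12
Rotation angle theta = 2 * 53 = 106 degrees in the e12 plane (e1 -> e2).
The component perpendicular to the plane (e3) is invariant: v'_3 = v3 = -2.00
cos(106deg) = -0.2756, sin(106deg) = 0.9613
v'_1 = v1*cos(theta) - v2*sin(theta) = -4*(-0.2756) - (-1)*0.9613 = 2.06
v'_2 = v1*sin(theta) + v2*cos(theta) = -4*0.9613 + (-1)*(-0.2756) = -3.57
v' = 2.06*e1 - 3.57*e2 - 2.00*e3


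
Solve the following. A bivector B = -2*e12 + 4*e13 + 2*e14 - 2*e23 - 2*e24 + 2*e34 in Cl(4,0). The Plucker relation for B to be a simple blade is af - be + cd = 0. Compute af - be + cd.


Plucker relation: af - be + cd
a*f = (-2)*2 = -4
b*e = 4*(-2) = -8
c*d = 2*(-2) = -4
af - be + cd = -4 - (-8) + (-4)
= 0


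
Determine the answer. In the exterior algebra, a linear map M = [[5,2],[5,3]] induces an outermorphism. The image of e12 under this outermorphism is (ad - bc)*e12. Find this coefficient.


The outermorphism of a linear map f sends e1^e2 to f(e1)^f(e2).
f(e1) = 5*e1 + 5*e2
f(e2) = 2*e1 + 3*e2
f(e1) ^ f(e2) = (5*e1 + 5*e2) ^ (2*e1 + 3*e2)
= 5*3*e12 + 5*2*e21
= (15 - 10)*e12
= 5*e12
Coefficient = 5


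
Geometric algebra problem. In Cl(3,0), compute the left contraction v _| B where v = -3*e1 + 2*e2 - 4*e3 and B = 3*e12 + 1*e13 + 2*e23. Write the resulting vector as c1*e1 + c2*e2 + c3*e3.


Left contraction v _| B = <vB>_1 (grade-1 part of the geometric product vB).
Using e1_|e12 = e2, e2_|e12 = -e1, e1_|e13 = e3, e3_|e13 = -e1, e2_|e23 = e3, e3_|e23 = -e2:
e1 coeff: -v2*b12 - v3*b13 = -(2)*(3) - (-4)*(1) = -2
e2 coeff: v1*b12 - v3*b23 = (-3)*(3) - (-4)*(2) = -1
e3 coeff: v1*b13 + v2*b23 = (-3)*(1) + (2)*(2) = 1
v _| B = -2*e1 - 1*e2 + 1*e3


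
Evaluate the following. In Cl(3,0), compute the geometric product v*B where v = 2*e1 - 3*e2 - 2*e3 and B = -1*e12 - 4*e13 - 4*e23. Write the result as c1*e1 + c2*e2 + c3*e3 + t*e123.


vB has grade-1 (vector) and grade-3 (trivector) parts: vB = (v _| B) + (v ^ B).
Vector part <vB>_1:
  e1: -v2*b12 - v3*b13 = -(-3)*(-1) - (-2)*(-4) = -11
  e2: v1*b12 - v3*b23 = (2)*(-1) - (-2)*(-4) = -10
  e3: v1*b13 + v2*b23 = (2)*(-4) + (-3)*(-4) = 4
Trivector part <vB>_3:
  e123: v1*b23 - v2*b13 + v3*b12 = (2)*(-4) - (-3)*(-4) + (-2)*(-1) = -18
vB = -11*e1 - 10*e2 + 4*e3 - 18*e123


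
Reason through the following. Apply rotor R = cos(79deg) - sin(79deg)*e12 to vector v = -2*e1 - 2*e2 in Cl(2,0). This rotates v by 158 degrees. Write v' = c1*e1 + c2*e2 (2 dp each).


Rotor R = cos(79deg) - sin(79deg)*e12
Rotation angle theta = 2 * 79 = 158 degrees
v' = R*v*~R rotates v by theta.
cos(158deg) = -0.9272, sin(158deg) = 0.3746
v'_1 = -2*cos(158deg) - (-2)*sin(158deg)
= -2*(-0.9272) - (-2)*0.3746
= 2.60
v'_2 = -2*sin(158deg) + (-2)*cos(158deg)
= -2*0.3746 + (-2)*(-0.9272)
= 1.11
v' = 2.60*e1 + 1.11*e2


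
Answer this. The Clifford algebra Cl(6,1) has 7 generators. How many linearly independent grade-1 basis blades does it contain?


Number of grade-k basis blades in Cl(p,q) with n = p + q is C(n, k).
n = 6 + 1 = 7
C(7, 1) = 7! / (1! * 6!)
= 5040 / (1 * 720)
= 7


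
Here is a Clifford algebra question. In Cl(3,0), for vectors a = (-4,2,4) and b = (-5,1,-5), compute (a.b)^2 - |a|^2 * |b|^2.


a . b = (-4)*(-5) + 2*1 + 4*(-5)
= 20 + 2 + (-20) = 2
|a|^2 = (-4)^2 + 2^2 + 4^2 = 36
|b|^2 = (-5)^2 + 1^2 + (-5)^2 = 51
(a.b)^2 = 2^2 = 4
|a|^2 * |b|^2 = 36 * 51 = 1836
Result = 4 - 1836 = -1832


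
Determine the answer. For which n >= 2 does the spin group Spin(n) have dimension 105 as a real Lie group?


dim Spin(n) = dim so(n) = n(n-1)/2.
Solve n(n-1)/2 = 105, i.e. n^2 - n - 210 = 0.
Discriminant = 1 + 8*105 = 841
n = (1 + sqrt(841))/2 = (1 + 29)/2 = 15


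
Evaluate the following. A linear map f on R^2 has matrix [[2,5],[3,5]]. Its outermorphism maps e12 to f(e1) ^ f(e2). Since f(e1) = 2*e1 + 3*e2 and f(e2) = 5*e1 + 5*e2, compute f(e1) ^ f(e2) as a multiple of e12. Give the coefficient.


The outermorphism of a linear map f sends e1^e2 to f(e1)^f(e2).
f(e1) = 2*e1 + 3*e2
f(e2) = 5*e1 + 5*e2
f(e1) ^ f(e2) = (2*e1 + 3*e2) ^ (5*e1 + 5*e2)
= 2*5*e12 + 3*5*e21
= (10 - 15)*e12
= -5*e12
Coefficient = -5


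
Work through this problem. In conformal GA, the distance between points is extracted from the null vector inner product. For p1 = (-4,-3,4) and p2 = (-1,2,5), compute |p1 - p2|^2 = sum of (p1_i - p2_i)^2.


p1 - p2 = (-3, -5, -1)
|p1 - p2|^2 = (-3)^2 + (-5)^2 + (-1)^2
= 9 + 25 + 1
= 35


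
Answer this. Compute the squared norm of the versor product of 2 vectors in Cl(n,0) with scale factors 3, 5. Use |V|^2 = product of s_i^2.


Each vector v_i has |v_i|^2 = s_i^2
Squared scales: 3^2 = 9, 5^2 = 25
|V|^2 = 9 * 25
= 225


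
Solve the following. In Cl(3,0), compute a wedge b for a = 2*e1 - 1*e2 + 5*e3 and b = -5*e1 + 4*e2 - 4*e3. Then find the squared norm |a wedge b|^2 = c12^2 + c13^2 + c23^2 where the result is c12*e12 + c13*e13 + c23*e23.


a wedge b = (a1*b2 - a2*b1)*e12 + (a1*b3 - a3*b1)*e13 + (a2*b3 - a3*b2)*e23
e12 coeff: 2*4 - (-1)*(-5) = 8 - 5 = 3
e13 coeff: 2*(-4) - 5*(-5) = -8 - (-25) = 17
e23 coeff: (-1)*(-4) - 5*4 = 4 - 20 = -16
|a wedge b|^2 = 3^2 + 17^2 + (-16)^2
= 9 + 289 + 256
= 554


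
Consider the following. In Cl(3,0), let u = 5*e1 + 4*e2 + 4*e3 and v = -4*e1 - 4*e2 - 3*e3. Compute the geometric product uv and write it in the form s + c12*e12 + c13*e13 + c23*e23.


In Cl(3,0): e_i^2 = 1, e_ie_j = -e_je_i for i != j.
Scalar part = u . v = 5*(-4) + 4*(-4) + 4*(-3)
= -20 + (-16) + (-12) = -48
e12 coeff = 5*(-4) - 4*(-4) = -20 - (-16) = -4
e13 coeff = 5*(-3) - 4*(-4) = -15 - (-16) = 1
e23 coeff = 4*(-3) - 4*(-4) = -12 - (-16) = 4
uv = -48 - 4*e12 + 1*e13 + 4*e23


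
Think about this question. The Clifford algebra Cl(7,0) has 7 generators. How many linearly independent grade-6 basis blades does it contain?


Number of grade-k basis blades in Cl(p,q) with n = p + q is C(n, k).
n = 7 + 0 = 7
C(7, 6) = 7! / (6! * 1!)
= 5040 / (720 * 1)
= 7


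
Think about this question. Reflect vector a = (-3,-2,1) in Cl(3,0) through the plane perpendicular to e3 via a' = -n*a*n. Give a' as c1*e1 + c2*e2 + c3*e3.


Reflection formula: a' = -n*a*n, with n = e3 (unit vector, n^2 = 1).
For reflection through hyperplane perp to e3:
The component along e3 flips sign, others stay.
a = (-3, -2, 1)
a' = (-3, -2, -1)
a' = -3*e1 - 2*e2 - 1*e3


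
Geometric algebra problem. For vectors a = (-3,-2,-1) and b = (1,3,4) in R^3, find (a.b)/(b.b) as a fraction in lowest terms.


Projection coefficient = (a . b) / (b . b)
a . b = (-3)*1 + (-2)*3 + (-1)*4
= -3 + (-6) + (-4) = -13
b . b = 1^2 + 3^2 + 4^2
= 1 + 9 + 16 = 26
Coefficient = -13/26
In lowest terms: -1/2


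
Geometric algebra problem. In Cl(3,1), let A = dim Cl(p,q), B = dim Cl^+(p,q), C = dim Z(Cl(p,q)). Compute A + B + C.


n = 3 + 1 = 4
Total dim = 2^4 = 16
Even subalgebra dim = 2^3 = 8
n is even, so center dim = 1
Sum = 16 + 8 + 1 = 25


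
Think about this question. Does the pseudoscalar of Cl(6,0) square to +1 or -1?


The pseudoscalar I = e1...e_n (product of all n generators) of Cl(p,q) satisfies I^2 = (-1)^(q + n(n-1)/2).
p = 6, q = 0, n = p + q = 6
n(n-1)/2 = 6 * 5 / 2 = 15
Exponent = q + n(n-1)/2 = 0 + 15 = 15
I^2 = (-1)^15 = -1


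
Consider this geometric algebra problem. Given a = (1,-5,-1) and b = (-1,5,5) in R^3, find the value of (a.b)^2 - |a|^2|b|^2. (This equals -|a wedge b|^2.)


a . b = 1*(-1) + (-5)*5 + (-1)*5
= -1 + (-25) + (-5) = -31
|a|^2 = 1^2 + (-5)^2 + (-1)^2 = 27
|b|^2 = (-1)^2 + 5^2 + 5^2 = 51
(a.b)^2 = (-31)^2 = 961
|a|^2 * |b|^2 = 27 * 51 = 1377
Result = 961 - 1377 = -416


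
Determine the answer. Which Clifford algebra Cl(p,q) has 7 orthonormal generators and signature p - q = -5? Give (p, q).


We need p + q = 7 and p - q = -5.
Adding: 2p = 7 + (-5) = 2, so p = 1.
Then q = 7 - 1 = 6.
(p, q) = (1, 6)


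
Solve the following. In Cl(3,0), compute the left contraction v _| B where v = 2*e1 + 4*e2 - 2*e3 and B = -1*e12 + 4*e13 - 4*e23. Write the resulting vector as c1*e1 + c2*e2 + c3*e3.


Left contraction v _| B = <vB>_1 (grade-1 part of the geometric product vB).
Using e1_|e12 = e2, e2_|e12 = -e1, e1_|e13 = e3, e3_|e13 = -e1, e2_|e23 = e3, e3_|e23 = -e2:
e1 coeff: -v2*b12 - v3*b13 = -(4)*(-1) - (-2)*(4) = 12
e2 coeff: v1*b12 - v3*b23 = (2)*(-1) - (-2)*(-4) = -10
e3 coeff: v1*b13 + v2*b23 = (2)*(4) + (4)*(-4) = -8
v _| B = 12*e1 - 10*e2 - 8*e3


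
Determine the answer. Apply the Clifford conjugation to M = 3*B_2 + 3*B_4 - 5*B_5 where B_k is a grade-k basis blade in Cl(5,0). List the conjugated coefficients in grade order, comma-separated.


Clifford conjugate sign for grade k: (-1)^(k(k+1)/2)
Grade 2: (-1)^(2*3/2) = (-1)^3 = -1, coeff 3 -> -3
Grade 4: (-1)^(4*5/2) = (-1)^10 = 1, coeff 3 -> 3
Grade 5: (-1)^(5*6/2) = (-1)^15 = -1, coeff -5 -> 5
Conjugated coefficients: -3, 3, 5


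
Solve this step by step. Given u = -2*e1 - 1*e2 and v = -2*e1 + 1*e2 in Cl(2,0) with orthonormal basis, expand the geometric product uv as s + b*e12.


Expand: (-2*e1 - 1*e2)(-2*e1 + 1*e2)
= (-2)*(-2)*e1e1 + (-2)*1*e1e2 + (-1)*(-2)*e2e1 + (-1)*1*e2e2
Using e1^2 = e2^2 = 1, e2e1 = -e1e2:
Scalar part s = (-2)*(-2) + (-1)*1 = 4 + (-1) = 3
Bivector part b = (-2)*1 - (-1)*(-2) = -2 - 2 = -4
uv = 3 - 4*e12


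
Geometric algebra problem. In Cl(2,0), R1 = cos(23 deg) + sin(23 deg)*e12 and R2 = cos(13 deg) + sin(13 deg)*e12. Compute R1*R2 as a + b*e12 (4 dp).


Same-plane rotors commute and their half-angles add:
R1*R2 = cos(a1 + a2) + sin(a1 + a2)*e12.
a1 + a2 = 23 + 13 = 36 deg
cos(36 deg) = 0.8090
sin(36 deg) = 0.5878
R1*R2 = 0.8090 + 0.5878*e12


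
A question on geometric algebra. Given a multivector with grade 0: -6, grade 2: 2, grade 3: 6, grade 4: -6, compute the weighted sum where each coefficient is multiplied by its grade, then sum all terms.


Grade-weighted sum = sum of grade_k * coefficient_k
0*(-6) = 0
2*2 = 4
3*6 = 18
4*(-6) = -24
Total = 0 + 4 + 18 + (-24) = -2


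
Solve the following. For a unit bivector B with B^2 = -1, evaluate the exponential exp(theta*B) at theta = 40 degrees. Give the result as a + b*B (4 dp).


For a unit bivector B with B^2 = -1, the exponential series gives
e^(theta*B) = cos(theta) + sin(theta)*B (the GA analogue of Euler's formula).
theta = 40 degrees = 0.698132 rad
cos(40 deg) = 0.7660
sin(40 deg) = 0.6428
exp(theta*B) = 0.7660 + 0.6428*B


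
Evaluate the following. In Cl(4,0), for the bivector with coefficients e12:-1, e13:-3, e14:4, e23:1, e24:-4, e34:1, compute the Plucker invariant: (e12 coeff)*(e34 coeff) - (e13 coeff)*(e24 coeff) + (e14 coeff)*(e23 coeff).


Plucker relation: af - be + cd
a*f = (-1)*1 = -1
b*e = (-3)*(-4) = 12
c*d = 4*1 = 4
af - be + cd = -1 - 12 + 4
= -9


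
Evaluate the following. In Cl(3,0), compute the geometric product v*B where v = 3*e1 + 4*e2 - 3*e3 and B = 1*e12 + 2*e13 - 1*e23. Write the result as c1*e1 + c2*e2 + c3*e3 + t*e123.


vB has grade-1 (vector) and grade-3 (trivector) parts: vB = (v _| B) + (v ^ B).
Vector part <vB>_1:
  e1: -v2*b12 - v3*b13 = -(4)*(1) - (-3)*(2) = 2
  e2: v1*b12 - v3*b23 = (3)*(1) - (-3)*(-1) = 0
  e3: v1*b13 + v2*b23 = (3)*(2) + (4)*(-1) = 2
Trivector part <vB>_3:
  e123: v1*b23 - v2*b13 + v3*b12 = (3)*(-1) - (4)*(2) + (-3)*(1) = -14
vB = 2*e1 + 0*e2 + 2*e3 - 14*e123


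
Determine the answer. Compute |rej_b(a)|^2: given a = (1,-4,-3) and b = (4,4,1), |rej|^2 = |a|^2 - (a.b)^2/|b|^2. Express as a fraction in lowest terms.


|a|^2 = 1^2 + (-4)^2 + (-3)^2 = 26
|b|^2 = 4^2 + 4^2 + 1^2 = 33
a . b = 1*4 + (-4)*4 + (-3)*1 = -15
(a.b)^2 = (-15)^2 = 225
|rej|^2 = 26 - 225/33
= (858 - 225)/33
= 633/33
In lowest terms: 211/11


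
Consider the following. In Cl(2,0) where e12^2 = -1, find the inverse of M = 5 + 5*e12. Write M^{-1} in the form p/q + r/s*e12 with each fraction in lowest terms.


M = 5 + 5*e12, where e12^2 = -1.
Since M commutes with its reverse ~M = a - b*e12, M * ~M = a^2 - b^2*e12^2 = a^2 + b^2.
So M^{-1} = ~M / (a^2 + b^2) = (a - b*e12)/(a^2 + b^2).
a^2 + b^2 = 25 + 25 = 50
Scalar part = 5/50 = 1/10
Bivector coeff = -5/50 = -1/10
M^{-1} = 1/10 - 1/10*e12


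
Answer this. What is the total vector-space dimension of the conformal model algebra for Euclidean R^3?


The conformal model of R^3 uses Cl(4,1): the 3 Euclidean generators plus two extra orthogonal generators e+ (e+^2 = +1) and e- (e-^2 = -1), from which the null vectors e0, einf are built.
Number of generators m = 3 + 2 = 5.
dim Cl(p,q) = 2^m = 2^5 = 32


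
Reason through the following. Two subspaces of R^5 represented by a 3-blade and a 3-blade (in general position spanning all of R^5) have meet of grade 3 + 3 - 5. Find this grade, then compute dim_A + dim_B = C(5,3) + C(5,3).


Meet grade = grade(A) + grade(B) - n
= 3 + 3 - 5 = 1
C(5,3) = 10
C(5,3) = 10
dim_A + dim_B = 10 + 10 = 20


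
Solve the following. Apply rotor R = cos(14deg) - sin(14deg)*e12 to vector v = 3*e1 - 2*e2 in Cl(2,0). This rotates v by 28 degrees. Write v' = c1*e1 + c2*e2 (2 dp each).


Rotor R = cos(14deg) - sin(14deg)*e12
Rotation angle theta = 2 * 14 = 28 degrees
v' = R*v*~R rotates v by theta.
cos(28deg) = 0.8829, sin(28deg) = 0.4695
v'_1 = 3*cos(28deg) - (-2)*sin(28deg)
= 3*0.8829 - (-2)*0.4695
= 3.59
v'_2 = 3*sin(28deg) + (-2)*cos(28deg)
= 3*0.4695 + (-2)*0.8829
= -0.36
v' = 3.59*e1 - 0.36*e2


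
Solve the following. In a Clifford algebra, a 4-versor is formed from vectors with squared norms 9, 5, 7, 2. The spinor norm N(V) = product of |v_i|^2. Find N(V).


Spinor norm N(V) = |v1|^2 * |v2|^2 * ... * |v4|^2
= 9 * 5 * 7 * 2
Running product: 9, 45, 315, 630
N(V) = 630


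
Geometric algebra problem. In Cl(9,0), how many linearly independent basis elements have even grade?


Even subalgebra dimension = 2^(n-1)
n = 9 + 0 = 9
2^(9 - 1) = 2^8 = 256
Verification: sum of C(9,k) for even k = 1 + 36 + 126 + 84 + 9 = 256
Result = 256


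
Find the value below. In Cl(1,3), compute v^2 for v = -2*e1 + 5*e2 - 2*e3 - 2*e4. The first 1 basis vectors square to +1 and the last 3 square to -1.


v^2 = sum of c_i^2 * e_i^2
Positive signature terms (e_i^2 = +1): (-2)^2 = 4
Negative signature terms (e_j^2 = -1): 5^2 + (-2)^2 + (-2)^2 = 33
v^2 = 4 - 33 = -29


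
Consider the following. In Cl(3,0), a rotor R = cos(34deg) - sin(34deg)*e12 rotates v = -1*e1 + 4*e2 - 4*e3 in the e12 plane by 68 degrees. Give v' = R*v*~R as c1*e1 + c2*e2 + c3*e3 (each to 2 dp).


Rotor R = cos(34deg) - sin(34deg)*e12
Rotation angle theta = 2 * 34 = 68 degrees in the e12 plane (e1 -> e2).
The component perpendicular to the plane (e3) is invariant: v'_3 = v3 = -4.00
cos(68deg) = 0.3746, sin(68deg) = 0.9272
v'_1 = v1*cos(theta) - v2*sin(theta) = -1*0.3746 - 4*0.9272 = -4.08
v'_2 = v1*sin(theta) + v2*cos(theta) = -1*0.9272 + 4*0.3746 = 0.57
v' = -4.08*e1 + 0.57*e2 - 4.00*e3


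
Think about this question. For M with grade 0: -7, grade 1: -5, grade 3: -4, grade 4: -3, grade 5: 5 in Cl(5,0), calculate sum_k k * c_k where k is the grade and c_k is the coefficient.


Grade-weighted sum = sum of grade_k * coefficient_k
0*(-7) = 0
1*(-5) = -5
3*(-4) = -12
4*(-3) = -12
5*5 = 25
Total = 0 + (-5) + (-12) + (-12) + 25 = -4


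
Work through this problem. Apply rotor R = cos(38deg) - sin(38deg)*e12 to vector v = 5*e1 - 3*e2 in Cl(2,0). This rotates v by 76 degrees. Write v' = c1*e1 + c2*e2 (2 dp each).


Rotor R = cos(38deg) - sin(38deg)*e12
Rotation angle theta = 2 * 38 = 76 degrees
v' = R*v*~R rotates v by theta.
cos(76deg) = 0.2419, sin(76deg) = 0.9703
v'_1 = 5*cos(76deg) - (-3)*sin(76deg)
= 5*0.2419 - (-3)*0.9703
= 4.12
v'_2 = 5*sin(76deg) + (-3)*cos(76deg)
= 5*0.9703 + (-3)*0.2419
= 4.13
v' = 4.12*e1 + 4.13*e2


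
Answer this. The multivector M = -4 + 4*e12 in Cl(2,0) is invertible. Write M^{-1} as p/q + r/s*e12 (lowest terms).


M = -4 + 4*e12, where e12^2 = -1.
Since M commutes with its reverse ~M = a - b*e12, M * ~M = a^2 - b^2*e12^2 = a^2 + b^2.
So M^{-1} = ~M / (a^2 + b^2) = (a - b*e12)/(a^2 + b^2).
a^2 + b^2 = 16 + 16 = 32
Scalar part = -4/32 = -1/8
Bivector coeff = -4/32 = -1/8
M^{-1} = -1/8 - 1/8*e12


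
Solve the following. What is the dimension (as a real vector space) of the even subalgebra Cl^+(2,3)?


Even subalgebra dimension = 2^(n-1)
n = 2 + 3 = 5
2^(5 - 1) = 2^4 = 16
Verification: sum of C(5,k) for even k = 1 + 10 + 5 = 16
Result = 16


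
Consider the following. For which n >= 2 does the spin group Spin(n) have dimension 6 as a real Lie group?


dim Spin(n) = dim so(n) = n(n-1)/2.
Solve n(n-1)/2 = 6, i.e. n^2 - n - 12 = 0.
Discriminant = 1 + 8*6 = 49
n = (1 + sqrt(49))/2 = (1 + 7)/2 = 4


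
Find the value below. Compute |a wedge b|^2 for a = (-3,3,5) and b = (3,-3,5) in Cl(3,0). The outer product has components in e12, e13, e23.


a wedge b = (a1*b2 - a2*b1)*e12 + (a1*b3 - a3*b1)*e13 + (a2*b3 - a3*b2)*e23
e12 coeff: (-3)*(-3) - 3*3 = 9 - 9 = 0
e13 coeff: (-3)*5 - 5*3 = -15 - 15 = -30
e23 coeff: 3*5 - 5*(-3) = 15 - (-15) = 30
|a wedge b|^2 = 0^2 + (-30)^2 + 30^2
= 0 + 900 + 900
= 1800


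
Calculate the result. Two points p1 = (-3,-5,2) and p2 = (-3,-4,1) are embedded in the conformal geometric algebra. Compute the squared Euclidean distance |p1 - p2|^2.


p1 - p2 = (0, -1, 1)
|p1 - p2|^2 = 0^2 + (-1)^2 + 1^2
= 0 + 1 + 1
= 2


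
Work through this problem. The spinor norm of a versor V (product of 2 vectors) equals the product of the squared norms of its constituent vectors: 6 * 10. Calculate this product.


Spinor norm N(V) = |v1|^2 * |v2|^2 * ... * |v2|^2
= 6 * 10
Running product: 6, 60
N(V) = 60


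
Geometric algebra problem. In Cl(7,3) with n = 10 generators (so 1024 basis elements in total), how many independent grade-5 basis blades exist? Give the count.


Number of grade-k basis blades in Cl(p,q) with n = p + q is C(n, k).
n = 7 + 3 = 10
C(10, 5) = 10! / (5! * 5!)
= 3628800 / (120 * 120)
= 252


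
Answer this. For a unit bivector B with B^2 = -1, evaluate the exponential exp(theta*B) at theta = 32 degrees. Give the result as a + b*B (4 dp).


For a unit bivector B with B^2 = -1, the exponential series gives
e^(theta*B) = cos(theta) + sin(theta)*B (the GA analogue of Euler's formula).
theta = 32 degrees = 0.558505 rad
cos(32 deg) = 0.8480
sin(32 deg) = 0.5299
exp(theta*B) = 0.8480 + 0.5299*B


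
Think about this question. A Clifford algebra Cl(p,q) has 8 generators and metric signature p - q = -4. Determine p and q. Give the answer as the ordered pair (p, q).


We need p + q = 8 and p - q = -4.
Adding: 2p = 8 + (-4) = 4, so p = 2.
Then q = 8 - 2 = 6.
(p, q) = (2, 6)


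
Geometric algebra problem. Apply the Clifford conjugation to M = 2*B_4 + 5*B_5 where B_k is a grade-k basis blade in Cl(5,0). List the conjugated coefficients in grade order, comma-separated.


Clifford conjugate sign for grade k: (-1)^(k(k+1)/2)
Grade 4: (-1)^(4*5/2) = (-1)^10 = 1, coeff 2 -> 2
Grade 5: (-1)^(5*6/2) = (-1)^15 = -1, coeff 5 -> -5
Conjugated coefficients: 2, -5


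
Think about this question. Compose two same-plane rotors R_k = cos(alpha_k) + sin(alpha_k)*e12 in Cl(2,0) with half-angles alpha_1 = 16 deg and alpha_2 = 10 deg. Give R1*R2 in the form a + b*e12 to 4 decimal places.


Same-plane rotors commute and their half-angles add:
R1*R2 = cos(a1 + a2) + sin(a1 + a2)*e12.
a1 + a2 = 16 + 10 = 26 deg
cos(26 deg) = 0.8988
sin(26 deg) = 0.4384
R1*R2 = 0.8988 + 0.4384*e12


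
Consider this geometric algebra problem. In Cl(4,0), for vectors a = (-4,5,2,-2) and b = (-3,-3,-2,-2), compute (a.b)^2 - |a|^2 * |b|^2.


a . b = (-4)*(-3) + 5*(-3) + 2*(-2) + (-2)*(-2)
= 12 + (-15) + (-4) + 4 = -3
|a|^2 = (-4)^2 + 5^2 + 2^2 + (-2)^2 = 49
|b|^2 = (-3)^2 + (-3)^2 + (-2)^2 + (-2)^2 = 26
(a.b)^2 = (-3)^2 = 9
|a|^2 * |b|^2 = 49 * 26 = 1274
Result = 9 - 1274 = -1265


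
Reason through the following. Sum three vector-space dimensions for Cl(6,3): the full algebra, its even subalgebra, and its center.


n = 6 + 3 = 9
Total dim = 2^9 = 512
Even subalgebra dim = 2^8 = 256
n is odd, so center dim = 2
Sum = 512 + 256 + 2 = 770


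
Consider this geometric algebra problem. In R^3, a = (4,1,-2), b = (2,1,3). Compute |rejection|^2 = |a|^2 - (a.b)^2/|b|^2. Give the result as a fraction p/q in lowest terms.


|a|^2 = 4^2 + 1^2 + (-2)^2 = 21
|b|^2 = 2^2 + 1^2 + 3^2 = 14
a . b = 4*2 + 1*1 + (-2)*3 = 3
(a.b)^2 = 3^2 = 9
|rej|^2 = 21 - 9/14
= (294 - 9)/14
= 285/14
In lowest terms: 285/14


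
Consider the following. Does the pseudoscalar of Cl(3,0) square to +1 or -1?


The pseudoscalar I = e1...e_n (product of all n generators) of Cl(p,q) satisfies I^2 = (-1)^(q + n(n-1)/2).
p = 3, q = 0, n = p + q = 3
n(n-1)/2 = 3 * 2 / 2 = 3
Exponent = q + n(n-1)/2 = 0 + 3 = 3
I^2 = (-1)^3 = -1


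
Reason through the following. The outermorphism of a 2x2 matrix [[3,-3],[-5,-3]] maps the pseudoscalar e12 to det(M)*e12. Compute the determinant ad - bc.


The outermorphism of a linear map f sends e1^e2 to f(e1)^f(e2).
f(e1) = 3*e1 - 5*e2
f(e2) = -3*e1 - 3*e2
f(e1) ^ f(e2) = (3*e1 - 5*e2) ^ (-3*e1 - 3*e2)
= 3*(-3)*e12 + (-5)*(-3)*e21
= (-9 - 15)*e12
= -24*e12
Coefficient = -24
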